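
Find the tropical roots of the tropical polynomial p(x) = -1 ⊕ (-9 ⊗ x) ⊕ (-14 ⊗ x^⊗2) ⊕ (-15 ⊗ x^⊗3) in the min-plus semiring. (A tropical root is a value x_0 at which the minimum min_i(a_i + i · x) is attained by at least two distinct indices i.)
Roots: {1, 5, 8}

Each tropical root is a break point of the lower envelope of the lines y = a_i + i · x (there are 4 lines, with slopes 0, 1, ..., 3). Only the lines that attain the minimum somewhere contribute to roots; other lines are dominated. Here the surviving (envelope) indices are i = 3, i = 2, i = 1, i = 0.
Intersections between consecutive envelope lines give the roots: for adjacent envelope indices i < j the intersection is x = (a_i − a_j) / (j − i). Reading off the sorted break points: {1, 5, 8}.
Verification: at each break x_0, at least two indices attain the minimum of min_i(a_i + i · x_0).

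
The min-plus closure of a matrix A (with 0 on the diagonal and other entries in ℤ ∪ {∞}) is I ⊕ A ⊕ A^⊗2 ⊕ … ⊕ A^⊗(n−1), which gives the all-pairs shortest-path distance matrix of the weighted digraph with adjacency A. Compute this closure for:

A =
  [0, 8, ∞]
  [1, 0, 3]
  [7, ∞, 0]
Closure =
  [0, 8, 11]
  [1, 0, 3]
  [7, 15, 0]

This is the Floyd-Warshall all-pairs shortest-path computation. For each intermediate vertex k = 0, 1, …, 2, update dist[i][j] ← min(dist[i][j], dist[i][k] + dist[k][j]). The final matrix gives, for each (i, j), the minimum total weight of any directed path from i to j (possibly empty when i = j).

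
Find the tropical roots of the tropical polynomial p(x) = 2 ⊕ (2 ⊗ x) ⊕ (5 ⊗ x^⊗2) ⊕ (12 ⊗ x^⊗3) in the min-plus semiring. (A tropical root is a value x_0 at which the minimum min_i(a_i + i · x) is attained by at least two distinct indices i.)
Roots: {-7, -3, 0}

Each tropical root is a break point of the lower envelope of the lines y = a_i + i · x (there are 4 lines, with slopes 0, 1, ..., 3). Only the lines that attain the minimum somewhere contribute to roots; other lines are dominated. Here the surviving (envelope) indices are i = 3, i = 2, i = 1, i = 0.
Intersections between consecutive envelope lines give the roots: for adjacent envelope indices i < j the intersection is x = (a_i − a_j) / (j − i). Reading off the sorted break points: {-7, -3, 0}.
Verification: at each break x_0, at least two indices attain the minimum of min_i(a_i + i · x_0).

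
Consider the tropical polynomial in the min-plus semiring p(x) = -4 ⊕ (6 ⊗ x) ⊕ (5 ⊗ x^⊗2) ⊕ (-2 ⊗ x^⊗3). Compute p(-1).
p(-1) = -5

A tropical monomial a ⊗ x^⊗i evaluates to a + i · x. Evaluating each term at x = -1:
  Term 0 contributes -4 + 0 · -1 = -4
  Term 1 contributes 6 + 1 · -1 = 5
  Term 2 contributes 5 + 2 · -1 = 3
  Term 3 contributes -2 + 3 · -1 = -5
p(-1) = ⊕ of these = min[-4, 5, 3, -5] = -5.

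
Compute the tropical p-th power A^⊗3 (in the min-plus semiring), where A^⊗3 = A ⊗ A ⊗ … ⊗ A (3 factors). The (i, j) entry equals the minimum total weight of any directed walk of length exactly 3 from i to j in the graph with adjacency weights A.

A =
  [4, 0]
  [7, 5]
A^⊗3 =
  [11, 7]
  [14, 11]

Each entry (A^⊗3)_ij equals the minimum over all length-3 walks i = v_0 → v_1 → … → v_3 = j of Σ_t A[v_t][v_{t+1}]. For example, for (i, j) = (0, 1) we minimise over 4 possible intermediate vertex sequences; the minimum is 7, attained along the walk 0 → 1 → 0 → 1.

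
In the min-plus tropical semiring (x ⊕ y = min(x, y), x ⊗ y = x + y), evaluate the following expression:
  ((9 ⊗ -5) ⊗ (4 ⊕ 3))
((9 ⊗ -5) ⊗ (4 ⊕ 3)) = 7

Expand innermost to outermost. Recall ⊕ takes the minimum of its arguments and ⊗ takes their sum. Working out the expression ((9 ⊗ -5) ⊗ (4 ⊕ 3)) gives 7.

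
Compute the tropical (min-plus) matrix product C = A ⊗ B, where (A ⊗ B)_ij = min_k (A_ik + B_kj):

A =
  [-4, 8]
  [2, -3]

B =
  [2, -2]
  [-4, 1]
A ⊗ B =
  [-2, -6]
  [-7, -2]

Apply the min-plus product entry-by-entry:
  C[0][0] = min over k of (A[0][0] + B[0][0] = -4 + 2 = -2, A[0][1] + B[1][0] = 8 + -4 = 4) = -2 (attained at k = 0)
  C[0][1] = min over k of (A[0][0] + B[0][1] = -4 + -2 = -6, A[0][1] + B[1][1] = 8 + 1 = 9) = -6 (attained at k = 0)
  C[1][0] = min over k of (A[1][0] + B[0][0] = 2 + 2 = 4, A[1][1] + B[1][0] = -3 + -4 = -7) = -7 (attained at k = 1)
  C[1][1] = min over k of (A[1][0] + B[0][1] = 2 + -2 = 0, A[1][1] + B[1][1] = -3 + 1 = -2) = -2 (attained at k = 1)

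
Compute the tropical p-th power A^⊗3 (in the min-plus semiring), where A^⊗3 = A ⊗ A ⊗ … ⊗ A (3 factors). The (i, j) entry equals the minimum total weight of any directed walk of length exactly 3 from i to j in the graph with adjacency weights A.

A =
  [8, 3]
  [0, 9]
A^⊗3 =
  [11, 6]
  [3, 11]

Each entry (A^⊗3)_ij equals the minimum over all length-3 walks i = v_0 → v_1 → … → v_3 = j of Σ_t A[v_t][v_{t+1}]. For example, for (i, j) = (0, 1) we minimise over 4 possible intermediate vertex sequences; the minimum is 6, attained along the walk 0 → 1 → 0 → 1.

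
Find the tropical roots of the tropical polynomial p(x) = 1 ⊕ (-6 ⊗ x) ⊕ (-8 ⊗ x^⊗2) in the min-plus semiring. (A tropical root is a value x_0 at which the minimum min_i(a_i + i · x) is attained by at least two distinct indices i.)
Roots: {2, 7}

Each tropical root is a break point of the lower envelope of the lines y = a_i + i · x (there are 3 lines, with slopes 0, 1, ..., 2). Only the lines that attain the minimum somewhere contribute to roots; other lines are dominated. Here the surviving (envelope) indices are i = 2, i = 1, i = 0.
Intersections between consecutive envelope lines give the roots: for adjacent envelope indices i < j the intersection is x = (a_i − a_j) / (j − i). Reading off the sorted break points: {2, 7}.
Verification: at each break x_0, at least two indices attain the minimum of min_i(a_i + i · x_0).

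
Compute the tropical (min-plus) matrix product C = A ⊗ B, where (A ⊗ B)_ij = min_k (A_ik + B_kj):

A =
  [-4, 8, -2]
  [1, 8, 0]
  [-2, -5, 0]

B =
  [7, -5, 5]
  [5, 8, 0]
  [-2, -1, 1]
A ⊗ B =
  [-4, -9, -1]
  [-2, -4, 1]
  [-2, -7, -5]

Apply the min-plus product entry-by-entry:
  C[0][0] = min over k of (A[0][0] + B[0][0] = -4 + 7 = 3, A[0][1] + B[1][0] = 8 + 5 = 13, A[0][2] + B[2][0] = -2 + -2 = -4) = -4 (attained at k = 2)
  C[0][1] = min over k of (A[0][0] + B[0][1] = -4 + -5 = -9, A[0][1] + B[1][1] = 8 + 8 = 16, A[0][2] + B[2][1] = -2 + -1 = -3) = -9 (attained at k = 0)
  C[0][2] = min over k of (A[0][0] + B[0][2] = -4 + 5 = 1, A[0][1] + B[1][2] = 8 + 0 = 8, A[0][2] + B[2][2] = -2 + 1 = -1) = -1 (attained at k = 2)
  C[1][0] = min over k of (A[1][0] + B[0][0] = 1 + 7 = 8, A[1][1] + B[1][0] = 8 + 5 = 13, A[1][2] + B[2][0] = 0 + -2 = -2) = -2 (attained at k = 2)
  C[1][1] = min over k of (A[1][0] + B[0][1] = 1 + -5 = -4, A[1][1] + B[1][1] = 8 + 8 = 16, A[1][2] + B[2][1] = 0 + -1 = -1) = -4 (attained at k = 0)
  C[1][2] = min over k of (A[1][0] + B[0][2] = 1 + 5 = 6, A[1][1] + B[1][2] = 8 + 0 = 8, A[1][2] + B[2][2] = 0 + 1 = 1) = 1 (attained at k = 2)
  C[2][0] = min over k of (A[2][0] + B[0][0] = -2 + 7 = 5, A[2][1] + B[1][0] = -5 + 5 = 0, A[2][2] + B[2][0] = 0 + -2 = -2) = -2 (attained at k = 2)
  C[2][1] = min over k of (A[2][0] + B[0][1] = -2 + -5 = -7, A[2][1] + B[1][1] = -5 + 8 = 3, A[2][2] + B[2][1] = 0 + -1 = -1) = -7 (attained at k = 0)
  C[2][2] = min over k of (A[2][0] + B[0][2] = -2 + 5 = 3, A[2][1] + B[1][2] = -5 + 0 = -5, A[2][2] + B[2][2] = 0 + 1 = 1) = -5 (attained at k = 1)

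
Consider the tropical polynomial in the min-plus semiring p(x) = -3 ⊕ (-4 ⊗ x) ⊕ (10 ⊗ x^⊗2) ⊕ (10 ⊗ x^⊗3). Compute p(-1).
p(-1) = -5

A tropical monomial a ⊗ x^⊗i evaluates to a + i · x. Evaluating each term at x = -1:
  Term 0 contributes -3 + 0 · -1 = -3
  Term 1 contributes -4 + 1 · -1 = -5
  Term 2 contributes 10 + 2 · -1 = 8
  Term 3 contributes 10 + 3 · -1 = 7
p(-1) = ⊕ of these = min[-3, -5, 8, 7] = -5.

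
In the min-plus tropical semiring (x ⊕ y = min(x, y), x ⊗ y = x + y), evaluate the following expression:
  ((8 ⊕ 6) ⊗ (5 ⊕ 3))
((8 ⊕ 6) ⊗ (5 ⊕ 3)) = 9

Expand innermost to outermost. Recall ⊕ takes the minimum of its arguments and ⊗ takes their sum. Working out the expression ((8 ⊕ 6) ⊗ (5 ⊕ 3)) gives 9.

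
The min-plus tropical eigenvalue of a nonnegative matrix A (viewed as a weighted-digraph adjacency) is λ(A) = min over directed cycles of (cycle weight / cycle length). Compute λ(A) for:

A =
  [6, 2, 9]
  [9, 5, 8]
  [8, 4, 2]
λ(A) = 2

Enumerate directed cycles and compute their means (weight / length). Sample:
  cycle 0 → 0: weight = 6, length = 1, mean = 6/1 ≈ 6.000
  cycle 1 → 1: weight = 5, length = 1, mean = 5/1 ≈ 5.000
  cycle 2 → 2: weight = 2, length = 1, mean = 2/1 ≈ 2.000
  cycle 0 → 1 → 0: weight = 11, length = 2, mean = 11/2 ≈ 5.500
  cycle 0 → 2 → 0: weight = 17, length = 2, mean = 17/2 ≈ 8.500
  cycle 1 → 0 → 1: weight = 11, length = 2, mean = 11/2 ≈ 5.500
Minimum mean = 2.000, attained e.g. along the cycle 2 → 2 with weight 2 and length 1. So λ(A) = 2/1 = 2.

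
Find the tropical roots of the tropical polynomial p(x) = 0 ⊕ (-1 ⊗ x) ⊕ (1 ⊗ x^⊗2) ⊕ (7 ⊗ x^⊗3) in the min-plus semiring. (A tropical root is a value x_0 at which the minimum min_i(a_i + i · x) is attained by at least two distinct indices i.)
Roots: {-6, -2, 1}

Each tropical root is a break point of the lower envelope of the lines y = a_i + i · x (there are 4 lines, with slopes 0, 1, ..., 3). Only the lines that attain the minimum somewhere contribute to roots; other lines are dominated. Here the surviving (envelope) indices are i = 3, i = 2, i = 1, i = 0.
Intersections between consecutive envelope lines give the roots: for adjacent envelope indices i < j the intersection is x = (a_i − a_j) / (j − i). Reading off the sorted break points: {-6, -2, 1}.
Verification: at each break x_0, at least two indices attain the minimum of min_i(a_i + i · x_0).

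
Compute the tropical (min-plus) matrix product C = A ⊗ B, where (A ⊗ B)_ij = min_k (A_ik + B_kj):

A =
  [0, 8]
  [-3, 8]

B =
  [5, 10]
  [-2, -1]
A ⊗ B =
  [5, 7]
  [2, 7]

Apply the min-plus product entry-by-entry:
  C[0][0] = min over k of (A[0][0] + B[0][0] = 0 + 5 = 5, A[0][1] + B[1][0] = 8 + -2 = 6) = 5 (attained at k = 0)
  C[0][1] = min over k of (A[0][0] + B[0][1] = 0 + 10 = 10, A[0][1] + B[1][1] = 8 + -1 = 7) = 7 (attained at k = 1)
  C[1][0] = min over k of (A[1][0] + B[0][0] = -3 + 5 = 2, A[1][1] + B[1][0] = 8 + -2 = 6) = 2 (attained at k = 0)
  C[1][1] = min over k of (A[1][0] + B[0][1] = -3 + 10 = 7, A[1][1] + B[1][1] = 8 + -1 = 7) = 7 (attained at k = 0)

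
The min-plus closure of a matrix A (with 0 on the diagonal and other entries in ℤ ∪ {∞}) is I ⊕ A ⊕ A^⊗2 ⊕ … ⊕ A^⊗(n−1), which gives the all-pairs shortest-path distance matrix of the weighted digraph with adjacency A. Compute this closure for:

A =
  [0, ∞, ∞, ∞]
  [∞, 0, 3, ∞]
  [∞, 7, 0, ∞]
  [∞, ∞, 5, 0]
Closure =
  [0, ∞, ∞, ∞]
  [∞, 0, 3, ∞]
  [∞, 7, 0, ∞]
  [∞, 12, 5, 0]

This is the Floyd-Warshall all-pairs shortest-path computation. For each intermediate vertex k = 0, 1, …, 3, update dist[i][j] ← min(dist[i][j], dist[i][k] + dist[k][j]). The final matrix gives, for each (i, j), the minimum total weight of any directed path from i to j (possibly empty when i = j).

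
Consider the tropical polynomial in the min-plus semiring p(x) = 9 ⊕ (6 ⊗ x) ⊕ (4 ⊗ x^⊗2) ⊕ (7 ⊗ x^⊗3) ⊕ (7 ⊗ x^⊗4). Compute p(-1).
p(-1) = 2

A tropical monomial a ⊗ x^⊗i evaluates to a + i · x. Evaluating each term at x = -1:
  Term 0 contributes 9 + 0 · -1 = 9
  Term 1 contributes 6 + 1 · -1 = 5
  Term 2 contributes 4 + 2 · -1 = 2
  Term 3 contributes 7 + 3 · -1 = 4
  Term 4 contributes 7 + 4 · -1 = 3
p(-1) = ⊕ of these = min[9, 5, 2, 4, 3] = 2.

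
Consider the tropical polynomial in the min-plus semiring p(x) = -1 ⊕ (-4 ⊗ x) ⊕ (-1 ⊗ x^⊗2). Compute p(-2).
p(-2) = -6

A tropical monomial a ⊗ x^⊗i evaluates to a + i · x. Evaluating each term at x = -2:
  Term 0 contributes -1 + 0 · -2 = -1
  Term 1 contributes -4 + 1 · -2 = -6
  Term 2 contributes -1 + 2 · -2 = -5
p(-2) = ⊕ of these = min[-1, -6, -5] = -6.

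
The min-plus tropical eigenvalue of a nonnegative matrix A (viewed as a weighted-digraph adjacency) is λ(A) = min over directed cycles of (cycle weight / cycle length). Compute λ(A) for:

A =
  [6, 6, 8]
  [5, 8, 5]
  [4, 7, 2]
λ(A) = 2

Enumerate directed cycles and compute their means (weight / length). Sample:
  cycle 0 → 0: weight = 6, length = 1, mean = 6/1 ≈ 6.000
  cycle 1 → 1: weight = 8, length = 1, mean = 8/1 ≈ 8.000
  cycle 2 → 2: weight = 2, length = 1, mean = 2/1 ≈ 2.000
  cycle 0 → 1 → 0: weight = 11, length = 2, mean = 11/2 ≈ 5.500
  cycle 0 → 2 → 0: weight = 12, length = 2, mean = 12/2 ≈ 6.000
  cycle 1 → 0 → 1: weight = 11, length = 2, mean = 11/2 ≈ 5.500
Minimum mean = 2.000, attained e.g. along the cycle 2 → 2 with weight 2 and length 1. So λ(A) = 2/1 = 2.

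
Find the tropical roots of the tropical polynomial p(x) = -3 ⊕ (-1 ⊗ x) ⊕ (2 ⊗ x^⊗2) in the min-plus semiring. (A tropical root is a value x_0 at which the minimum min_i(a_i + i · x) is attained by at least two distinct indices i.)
Roots: {-3, -2}

Each tropical root is a break point of the lower envelope of the lines y = a_i + i · x (there are 3 lines, with slopes 0, 1, ..., 2). Only the lines that attain the minimum somewhere contribute to roots; other lines are dominated. Here the surviving (envelope) indices are i = 2, i = 1, i = 0.
Intersections between consecutive envelope lines give the roots: for adjacent envelope indices i < j the intersection is x = (a_i − a_j) / (j − i). Reading off the sorted break points: {-3, -2}.
Verification: at each break x_0, at least two indices attain the minimum of min_i(a_i + i · x_0).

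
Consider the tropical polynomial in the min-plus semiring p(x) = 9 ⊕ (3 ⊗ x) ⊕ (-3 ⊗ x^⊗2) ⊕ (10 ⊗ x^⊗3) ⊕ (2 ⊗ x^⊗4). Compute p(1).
p(1) = -1

A tropical monomial a ⊗ x^⊗i evaluates to a + i · x. Evaluating each term at x = 1:
  Term 0 contributes 9 + 0 · 1 = 9
  Term 1 contributes 3 + 1 · 1 = 4
  Term 2 contributes -3 + 2 · 1 = -1
  Term 3 contributes 10 + 3 · 1 = 13
  Term 4 contributes 2 + 4 · 1 = 6
p(1) = ⊕ of these = min[9, 4, -1, 13, 6] = -1.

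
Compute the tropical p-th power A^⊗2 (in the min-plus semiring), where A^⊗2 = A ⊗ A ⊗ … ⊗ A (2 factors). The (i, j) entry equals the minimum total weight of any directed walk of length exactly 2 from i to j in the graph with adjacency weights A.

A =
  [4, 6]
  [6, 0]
A^⊗2 =
  [8, 6]
  [6, 0]

Each entry (A^⊗2)_ij equals the minimum over all length-2 walks i = v_0 → v_1 → … → v_2 = j of Σ_t A[v_t][v_{t+1}]. For example, for (i, j) = (0, 1) we minimise over 2 possible intermediate vertex sequences; the minimum is 6, attained along the walk 0 → 1 → 1.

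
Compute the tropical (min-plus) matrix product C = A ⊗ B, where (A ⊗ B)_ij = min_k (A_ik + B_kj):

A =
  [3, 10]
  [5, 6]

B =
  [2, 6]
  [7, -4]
A ⊗ B =
  [5, 6]
  [7, 2]

Apply the min-plus product entry-by-entry:
  C[0][0] = min over k of (A[0][0] + B[0][0] = 3 + 2 = 5, A[0][1] + B[1][0] = 10 + 7 = 17) = 5 (attained at k = 0)
  C[0][1] = min over k of (A[0][0] + B[0][1] = 3 + 6 = 9, A[0][1] + B[1][1] = 10 + -4 = 6) = 6 (attained at k = 1)
  C[1][0] = min over k of (A[1][0] + B[0][0] = 5 + 2 = 7, A[1][1] + B[1][0] = 6 + 7 = 13) = 7 (attained at k = 0)
  C[1][1] = min over k of (A[1][0] + B[0][1] = 5 + 6 = 11, A[1][1] + B[1][1] = 6 + -4 = 2) = 2 (attained at k = 1)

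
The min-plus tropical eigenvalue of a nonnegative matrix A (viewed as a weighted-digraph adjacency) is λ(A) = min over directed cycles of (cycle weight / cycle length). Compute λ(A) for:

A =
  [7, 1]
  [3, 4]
λ(A) = 2

Enumerate directed cycles and compute their means (weight / length). Sample:
  cycle 0 → 0: weight = 7, length = 1, mean = 7/1 ≈ 7.000
  cycle 1 → 1: weight = 4, length = 1, mean = 4/1 ≈ 4.000
  cycle 0 → 1 → 0: weight = 4, length = 2, mean = 4/2 ≈ 2.000
  cycle 1 → 0 → 1: weight = 4, length = 2, mean = 4/2 ≈ 2.000
Minimum mean = 2.000, attained e.g. along the cycle 0 → 1 → 0 with weight 4 and length 2. So λ(A) = 4/2 = 2.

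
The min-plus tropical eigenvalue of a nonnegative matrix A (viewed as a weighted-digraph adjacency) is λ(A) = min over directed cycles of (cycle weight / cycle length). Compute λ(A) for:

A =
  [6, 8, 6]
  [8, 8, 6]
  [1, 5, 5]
λ(A) = 7/2

Enumerate directed cycles and compute their means (weight / length). Sample:
  cycle 0 → 0: weight = 6, length = 1, mean = 6/1 ≈ 6.000
  cycle 1 → 1: weight = 8, length = 1, mean = 8/1 ≈ 8.000
  cycle 2 → 2: weight = 5, length = 1, mean = 5/1 ≈ 5.000
  cycle 0 → 1 → 0: weight = 16, length = 2, mean = 16/2 ≈ 8.000
  cycle 0 → 2 → 0: weight = 7, length = 2, mean = 7/2 ≈ 3.500
  cycle 1 → 0 → 1: weight = 16, length = 2, mean = 16/2 ≈ 8.000
Minimum mean = 3.500, attained e.g. along the cycle 0 → 2 → 0 with weight 7 and length 2. So λ(A) = 7/2 = 7/2.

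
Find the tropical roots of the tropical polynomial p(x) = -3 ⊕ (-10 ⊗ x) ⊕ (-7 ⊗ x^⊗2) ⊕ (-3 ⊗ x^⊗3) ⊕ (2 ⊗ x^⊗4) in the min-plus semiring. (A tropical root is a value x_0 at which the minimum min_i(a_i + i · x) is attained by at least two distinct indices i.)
Roots: {-5, -4, -3, 7}

Each tropical root is a break point of the lower envelope of the lines y = a_i + i · x (there are 5 lines, with slopes 0, 1, ..., 4). Only the lines that attain the minimum somewhere contribute to roots; other lines are dominated. Here the surviving (envelope) indices are i = 4, i = 3, i = 2, i = 1, i = 0.
Intersections between consecutive envelope lines give the roots: for adjacent envelope indices i < j the intersection is x = (a_i − a_j) / (j − i). Reading off the sorted break points: {-5, -4, -3, 7}.
Verification: at each break x_0, at least two indices attain the minimum of min_i(a_i + i · x_0).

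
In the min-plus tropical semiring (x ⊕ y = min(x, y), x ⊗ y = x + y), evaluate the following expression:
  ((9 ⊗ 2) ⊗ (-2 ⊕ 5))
((9 ⊗ 2) ⊗ (-2 ⊕ 5)) = 9

Expand innermost to outermost. Recall ⊕ takes the minimum of its arguments and ⊗ takes their sum. Working out the expression ((9 ⊗ 2) ⊗ (-2 ⊕ 5)) gives 9.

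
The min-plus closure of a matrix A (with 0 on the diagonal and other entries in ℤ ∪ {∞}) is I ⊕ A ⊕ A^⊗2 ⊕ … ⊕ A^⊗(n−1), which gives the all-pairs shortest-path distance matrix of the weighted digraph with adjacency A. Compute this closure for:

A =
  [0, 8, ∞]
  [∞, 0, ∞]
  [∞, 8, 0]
Closure =
  [0, 8, ∞]
  [∞, 0, ∞]
  [∞, 8, 0]

This is the Floyd-Warshall all-pairs shortest-path computation. For each intermediate vertex k = 0, 1, …, 2, update dist[i][j] ← min(dist[i][j], dist[i][k] + dist[k][j]). The final matrix gives, for each (i, j), the minimum total weight of any directed path from i to j (possibly empty when i = j).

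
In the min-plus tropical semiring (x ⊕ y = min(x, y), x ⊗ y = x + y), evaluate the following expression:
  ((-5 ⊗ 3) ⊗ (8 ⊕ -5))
((-5 ⊗ 3) ⊗ (8 ⊕ -5)) = -7

Expand innermost to outermost. Recall ⊕ takes the minimum of its arguments and ⊗ takes their sum. Working out the expression ((-5 ⊗ 3) ⊗ (8 ⊕ -5)) gives -7.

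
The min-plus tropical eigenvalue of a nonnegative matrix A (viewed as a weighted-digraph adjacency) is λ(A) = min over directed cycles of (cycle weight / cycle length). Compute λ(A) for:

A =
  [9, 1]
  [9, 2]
λ(A) = 2

Enumerate directed cycles and compute their means (weight / length). Sample:
  cycle 0 → 0: weight = 9, length = 1, mean = 9/1 ≈ 9.000
  cycle 1 → 1: weight = 2, length = 1, mean = 2/1 ≈ 2.000
  cycle 0 → 1 → 0: weight = 10, length = 2, mean = 10/2 ≈ 5.000
  cycle 1 → 0 → 1: weight = 10, length = 2, mean = 10/2 ≈ 5.000
Minimum mean = 2.000, attained e.g. along the cycle 1 → 1 with weight 2 and length 1. So λ(A) = 2/1 = 2.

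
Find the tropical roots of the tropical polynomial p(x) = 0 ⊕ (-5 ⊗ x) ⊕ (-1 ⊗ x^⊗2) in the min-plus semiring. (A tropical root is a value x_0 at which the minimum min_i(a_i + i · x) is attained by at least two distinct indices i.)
Roots: {-4, 5}

Each tropical root is a break point of the lower envelope of the lines y = a_i + i · x (there are 3 lines, with slopes 0, 1, ..., 2). Only the lines that attain the minimum somewhere contribute to roots; other lines are dominated. Here the surviving (envelope) indices are i = 2, i = 1, i = 0.
Intersections between consecutive envelope lines give the roots: for adjacent envelope indices i < j the intersection is x = (a_i − a_j) / (j − i). Reading off the sorted break points: {-4, 5}.
Verification: at each break x_0, at least two indices attain the minimum of min_i(a_i + i · x_0).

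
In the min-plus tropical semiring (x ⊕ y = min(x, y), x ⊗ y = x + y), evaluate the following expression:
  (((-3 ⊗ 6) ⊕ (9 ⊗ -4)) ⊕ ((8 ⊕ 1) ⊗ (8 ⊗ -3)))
(((-3 ⊗ 6) ⊕ (9 ⊗ -4)) ⊕ ((8 ⊕ 1) ⊗ (8 ⊗ -3))) = 3

Expand innermost to outermost. Recall ⊕ takes the minimum of its arguments and ⊗ takes their sum. Working out the expression (((-3 ⊗ 6) ⊕ (9 ⊗ -4)) ⊕ ((8 ⊕ 1) ⊗ (8 ⊗ -3))) gives 3.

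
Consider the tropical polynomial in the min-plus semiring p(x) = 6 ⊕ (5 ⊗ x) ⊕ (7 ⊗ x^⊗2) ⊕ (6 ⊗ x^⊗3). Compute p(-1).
p(-1) = 3

A tropical monomial a ⊗ x^⊗i evaluates to a + i · x. Evaluating each term at x = -1:
  Term 0 contributes 6 + 0 · -1 = 6
  Term 1 contributes 5 + 1 · -1 = 4
  Term 2 contributes 7 + 2 · -1 = 5
  Term 3 contributes 6 + 3 · -1 = 3
p(-1) = ⊕ of these = min[6, 4, 5, 3] = 3.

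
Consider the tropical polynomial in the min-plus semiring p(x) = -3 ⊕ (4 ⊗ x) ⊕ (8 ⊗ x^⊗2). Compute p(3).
p(3) = -3

A tropical monomial a ⊗ x^⊗i evaluates to a + i · x. Evaluating each term at x = 3:
  Term 0 contributes -3 + 0 · 3 = -3
  Term 1 contributes 4 + 1 · 3 = 7
  Term 2 contributes 8 + 2 · 3 = 14
p(3) = ⊕ of these = min[-3, 7, 14] = -3.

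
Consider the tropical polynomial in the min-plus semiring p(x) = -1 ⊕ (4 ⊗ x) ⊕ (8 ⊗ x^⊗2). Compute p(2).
p(2) = -1

A tropical monomial a ⊗ x^⊗i evaluates to a + i · x. Evaluating each term at x = 2:
  Term 0 contributes -1 + 0 · 2 = -1
  Term 1 contributes 4 + 1 · 2 = 6
  Term 2 contributes 8 + 2 · 2 = 12
p(2) = ⊕ of these = min[-1, 6, 12] = -1.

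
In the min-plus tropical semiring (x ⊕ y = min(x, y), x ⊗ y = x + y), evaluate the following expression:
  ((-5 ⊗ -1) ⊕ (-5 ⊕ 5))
((-5 ⊗ -1) ⊕ (-5 ⊕ 5)) = -6

Expand innermost to outermost. Recall ⊕ takes the minimum of its arguments and ⊗ takes their sum. Working out the expression ((-5 ⊗ -1) ⊕ (-5 ⊕ 5)) gives -6.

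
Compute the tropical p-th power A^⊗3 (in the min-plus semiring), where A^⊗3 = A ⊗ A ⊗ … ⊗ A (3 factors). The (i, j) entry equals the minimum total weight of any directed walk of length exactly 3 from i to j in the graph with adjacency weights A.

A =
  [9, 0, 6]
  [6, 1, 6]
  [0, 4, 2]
A^⊗3 =
  [6, 2, 7]
  [7, 3, 8]
  [4, 1, 6]

Each entry (A^⊗3)_ij equals the minimum over all length-3 walks i = v_0 → v_1 → … → v_3 = j of Σ_t A[v_t][v_{t+1}]. For example, for (i, j) = (0, 2) we minimise over 9 possible intermediate vertex sequences; the minimum is 7, attained along the walk 0 → 1 → 1 → 2.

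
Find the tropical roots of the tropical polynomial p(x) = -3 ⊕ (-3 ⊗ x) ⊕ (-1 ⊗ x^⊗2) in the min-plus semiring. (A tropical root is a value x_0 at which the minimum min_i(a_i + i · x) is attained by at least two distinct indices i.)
Roots: {-2, 0}

Each tropical root is a break point of the lower envelope of the lines y = a_i + i · x (there are 3 lines, with slopes 0, 1, ..., 2). Only the lines that attain the minimum somewhere contribute to roots; other lines are dominated. Here the surviving (envelope) indices are i = 2, i = 1, i = 0.
Intersections between consecutive envelope lines give the roots: for adjacent envelope indices i < j the intersection is x = (a_i − a_j) / (j − i). Reading off the sorted break points: {-2, 0}.
Verification: at each break x_0, at least two indices attain the minimum of min_i(a_i + i · x_0).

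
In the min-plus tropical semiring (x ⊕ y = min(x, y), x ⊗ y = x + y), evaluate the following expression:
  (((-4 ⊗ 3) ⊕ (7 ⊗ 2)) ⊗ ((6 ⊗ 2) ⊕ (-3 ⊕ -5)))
(((-4 ⊗ 3) ⊕ (7 ⊗ 2)) ⊗ ((6 ⊗ 2) ⊕ (-3 ⊕ -5))) = -6

Expand innermost to outermost. Recall ⊕ takes the minimum of its arguments and ⊗ takes their sum. Working out the expression (((-4 ⊗ 3) ⊕ (7 ⊗ 2)) ⊗ ((6 ⊗ 2) ⊕ (-3 ⊕ -5))) gives -6.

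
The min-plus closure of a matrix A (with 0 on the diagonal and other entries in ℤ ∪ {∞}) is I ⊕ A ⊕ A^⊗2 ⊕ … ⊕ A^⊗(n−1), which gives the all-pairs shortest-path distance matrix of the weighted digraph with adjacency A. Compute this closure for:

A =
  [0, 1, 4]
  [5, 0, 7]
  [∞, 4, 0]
Closure =
  [0, 1, 4]
  [5, 0, 7]
  [9, 4, 0]

This is the Floyd-Warshall all-pairs shortest-path computation. For each intermediate vertex k = 0, 1, …, 2, update dist[i][j] ← min(dist[i][j], dist[i][k] + dist[k][j]). The final matrix gives, for each (i, j), the minimum total weight of any directed path from i to j (possibly empty when i = j).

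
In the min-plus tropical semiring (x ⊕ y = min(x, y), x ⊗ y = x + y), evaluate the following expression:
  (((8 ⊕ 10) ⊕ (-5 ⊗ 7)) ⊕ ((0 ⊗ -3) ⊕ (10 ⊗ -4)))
(((8 ⊕ 10) ⊕ (-5 ⊗ 7)) ⊕ ((0 ⊗ -3) ⊕ (10 ⊗ -4))) = -3

Expand innermost to outermost. Recall ⊕ takes the minimum of its arguments and ⊗ takes their sum. Working out the expression (((8 ⊕ 10) ⊕ (-5 ⊗ 7)) ⊕ ((0 ⊗ -3) ⊕ (10 ⊗ -4))) gives -3.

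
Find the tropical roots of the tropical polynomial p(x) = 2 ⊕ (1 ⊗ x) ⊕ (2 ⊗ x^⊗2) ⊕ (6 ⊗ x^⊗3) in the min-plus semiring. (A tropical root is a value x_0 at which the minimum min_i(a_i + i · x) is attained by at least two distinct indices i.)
Roots: {-4, -1, 1}

Each tropical root is a break point of the lower envelope of the lines y = a_i + i · x (there are 4 lines, with slopes 0, 1, ..., 3). Only the lines that attain the minimum somewhere contribute to roots; other lines are dominated. Here the surviving (envelope) indices are i = 3, i = 2, i = 1, i = 0.
Intersections between consecutive envelope lines give the roots: for adjacent envelope indices i < j the intersection is x = (a_i − a_j) / (j − i). Reading off the sorted break points: {-4, -1, 1}.
Verification: at each break x_0, at least two indices attain the minimum of min_i(a_i + i · x_0).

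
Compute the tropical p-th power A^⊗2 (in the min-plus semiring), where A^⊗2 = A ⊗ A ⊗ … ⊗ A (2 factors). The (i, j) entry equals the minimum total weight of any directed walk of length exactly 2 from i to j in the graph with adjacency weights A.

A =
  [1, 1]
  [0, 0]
A^⊗2 =
  [1, 1]
  [0, 0]

Each entry (A^⊗2)_ij equals the minimum over all length-2 walks i = v_0 → v_1 → … → v_2 = j of Σ_t A[v_t][v_{t+1}]. For example, for (i, j) = (0, 1) we minimise over 2 possible intermediate vertex sequences; the minimum is 1, attained along the walk 0 → 1 → 1.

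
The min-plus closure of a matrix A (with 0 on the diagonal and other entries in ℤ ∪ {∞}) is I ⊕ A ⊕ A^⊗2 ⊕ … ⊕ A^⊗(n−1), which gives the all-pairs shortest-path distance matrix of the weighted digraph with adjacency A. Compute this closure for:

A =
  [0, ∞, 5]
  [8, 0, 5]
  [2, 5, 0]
Closure =
  [0, 10, 5]
  [7, 0, 5]
  [2, 5, 0]

This is the Floyd-Warshall all-pairs shortest-path computation. For each intermediate vertex k = 0, 1, …, 2, update dist[i][j] ← min(dist[i][j], dist[i][k] + dist[k][j]). The final matrix gives, for each (i, j), the minimum total weight of any directed path from i to j (possibly empty when i = j).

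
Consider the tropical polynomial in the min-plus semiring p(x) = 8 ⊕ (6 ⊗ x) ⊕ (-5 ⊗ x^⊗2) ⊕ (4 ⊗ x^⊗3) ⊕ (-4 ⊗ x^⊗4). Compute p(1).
p(1) = -3

A tropical monomial a ⊗ x^⊗i evaluates to a + i · x. Evaluating each term at x = 1:
  Term 0 contributes 8 + 0 · 1 = 8
  Term 1 contributes 6 + 1 · 1 = 7
  Term 2 contributes -5 + 2 · 1 = -3
  Term 3 contributes 4 + 3 · 1 = 7
  Term 4 contributes -4 + 4 · 1 = 0
p(1) = ⊕ of these = min[8, 7, -3, 7, 0] = -3.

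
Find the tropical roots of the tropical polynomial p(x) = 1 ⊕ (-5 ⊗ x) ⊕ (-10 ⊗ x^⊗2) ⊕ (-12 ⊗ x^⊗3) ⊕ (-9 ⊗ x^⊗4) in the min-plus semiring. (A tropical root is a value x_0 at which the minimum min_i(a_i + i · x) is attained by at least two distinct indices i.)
Roots: {-3, 2, 5, 6}

Each tropical root is a break point of the lower envelope of the lines y = a_i + i · x (there are 5 lines, with slopes 0, 1, ..., 4). Only the lines that attain the minimum somewhere contribute to roots; other lines are dominated. Here the surviving (envelope) indices are i = 4, i = 3, i = 2, i = 1, i = 0.
Intersections between consecutive envelope lines give the roots: for adjacent envelope indices i < j the intersection is x = (a_i − a_j) / (j − i). Reading off the sorted break points: {-3, 2, 5, 6}.
Verification: at each break x_0, at least two indices attain the minimum of min_i(a_i + i · x_0).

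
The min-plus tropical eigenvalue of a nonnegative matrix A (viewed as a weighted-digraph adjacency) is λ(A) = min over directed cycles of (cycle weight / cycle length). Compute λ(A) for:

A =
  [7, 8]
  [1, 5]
λ(A) = 9/2

Enumerate directed cycles and compute their means (weight / length). Sample:
  cycle 0 → 0: weight = 7, length = 1, mean = 7/1 ≈ 7.000
  cycle 1 → 1: weight = 5, length = 1, mean = 5/1 ≈ 5.000
  cycle 0 → 1 → 0: weight = 9, length = 2, mean = 9/2 ≈ 4.500
  cycle 1 → 0 → 1: weight = 9, length = 2, mean = 9/2 ≈ 4.500
Minimum mean = 4.500, attained e.g. along the cycle 0 → 1 → 0 with weight 9 and length 2. So λ(A) = 9/2 = 9/2.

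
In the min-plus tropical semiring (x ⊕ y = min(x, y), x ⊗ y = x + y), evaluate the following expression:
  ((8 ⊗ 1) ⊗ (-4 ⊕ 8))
((8 ⊗ 1) ⊗ (-4 ⊕ 8)) = 5

Expand innermost to outermost. Recall ⊕ takes the minimum of its arguments and ⊗ takes their sum. Working out the expression ((8 ⊗ 1) ⊗ (-4 ⊕ 8)) gives 5.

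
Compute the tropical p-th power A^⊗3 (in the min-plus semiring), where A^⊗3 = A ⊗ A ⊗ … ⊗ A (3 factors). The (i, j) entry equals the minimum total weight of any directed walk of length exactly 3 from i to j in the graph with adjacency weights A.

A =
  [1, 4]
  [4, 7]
A^⊗3 =
  [3, 6]
  [6, 9]

Each entry (A^⊗3)_ij equals the minimum over all length-3 walks i = v_0 → v_1 → … → v_3 = j of Σ_t A[v_t][v_{t+1}]. For example, for (i, j) = (0, 1) we minimise over 4 possible intermediate vertex sequences; the minimum is 6, attained along the walk 0 → 0 → 0 → 1.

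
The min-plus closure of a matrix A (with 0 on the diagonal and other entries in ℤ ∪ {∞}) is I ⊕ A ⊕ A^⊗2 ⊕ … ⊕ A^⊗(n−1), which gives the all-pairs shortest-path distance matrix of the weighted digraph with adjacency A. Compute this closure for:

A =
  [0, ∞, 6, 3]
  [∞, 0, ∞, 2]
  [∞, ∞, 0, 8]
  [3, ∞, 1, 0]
Closure =
  [0, ∞, 4, 3]
  [5, 0, 3, 2]
  [11, ∞, 0, 8]
  [3, ∞, 1, 0]

This is the Floyd-Warshall all-pairs shortest-path computation. For each intermediate vertex k = 0, 1, …, 3, update dist[i][j] ← min(dist[i][j], dist[i][k] + dist[k][j]). The final matrix gives, for each (i, j), the minimum total weight of any directed path from i to j (possibly empty when i = j).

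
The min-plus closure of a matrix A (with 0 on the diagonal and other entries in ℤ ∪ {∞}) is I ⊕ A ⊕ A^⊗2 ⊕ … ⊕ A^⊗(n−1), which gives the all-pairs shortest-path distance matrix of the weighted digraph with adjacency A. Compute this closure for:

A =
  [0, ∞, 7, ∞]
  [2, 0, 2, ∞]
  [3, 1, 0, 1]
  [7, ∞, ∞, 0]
Closure =
  [0, 8, 7, 8]
  [2, 0, 2, 3]
  [3, 1, 0, 1]
  [7, 15, 14, 0]

This is the Floyd-Warshall all-pairs shortest-path computation. For each intermediate vertex k = 0, 1, …, 3, update dist[i][j] ← min(dist[i][j], dist[i][k] + dist[k][j]). The final matrix gives, for each (i, j), the minimum total weight of any directed path from i to j (possibly empty when i = j).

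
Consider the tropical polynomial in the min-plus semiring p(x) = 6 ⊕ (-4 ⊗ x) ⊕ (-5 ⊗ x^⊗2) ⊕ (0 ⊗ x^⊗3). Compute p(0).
p(0) = -5

A tropical monomial a ⊗ x^⊗i evaluates to a + i · x. Evaluating each term at x = 0:
  Term 0 contributes 6 + 0 · 0 = 6
  Term 1 contributes -4 + 1 · 0 = -4
  Term 2 contributes -5 + 2 · 0 = -5
  Term 3 contributes 0 + 3 · 0 = 0
p(0) = ⊕ of these = min[6, -4, -5, 0] = -5.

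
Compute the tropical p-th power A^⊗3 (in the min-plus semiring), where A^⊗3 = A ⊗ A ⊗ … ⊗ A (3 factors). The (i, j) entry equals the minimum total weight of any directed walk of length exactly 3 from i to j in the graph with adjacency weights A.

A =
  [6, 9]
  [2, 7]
A^⊗3 =
  [17, 20]
  [13, 17]

Each entry (A^⊗3)_ij equals the minimum over all length-3 walks i = v_0 → v_1 → … → v_3 = j of Σ_t A[v_t][v_{t+1}]. For example, for (i, j) = (0, 1) we minimise over 4 possible intermediate vertex sequences; the minimum is 20, attained along the walk 0 → 1 → 0 → 1.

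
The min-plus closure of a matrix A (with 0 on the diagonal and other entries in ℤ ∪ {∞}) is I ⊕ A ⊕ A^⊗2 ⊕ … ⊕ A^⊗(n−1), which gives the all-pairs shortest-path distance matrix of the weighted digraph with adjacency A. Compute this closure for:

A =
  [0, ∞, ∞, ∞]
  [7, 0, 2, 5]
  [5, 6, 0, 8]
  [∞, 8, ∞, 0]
Closure =
  [0, ∞, ∞, ∞]
  [7, 0, 2, 5]
  [5, 6, 0, 8]
  [15, 8, 10, 0]

This is the Floyd-Warshall all-pairs shortest-path computation. For each intermediate vertex k = 0, 1, …, 3, update dist[i][j] ← min(dist[i][j], dist[i][k] + dist[k][j]). The final matrix gives, for each (i, j), the minimum total weight of any directed path from i to j (possibly empty when i = j).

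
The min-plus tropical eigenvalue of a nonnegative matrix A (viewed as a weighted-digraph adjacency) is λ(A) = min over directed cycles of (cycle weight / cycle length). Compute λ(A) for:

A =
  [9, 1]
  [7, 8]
λ(A) = 4

Enumerate directed cycles and compute their means (weight / length). Sample:
  cycle 0 → 0: weight = 9, length = 1, mean = 9/1 ≈ 9.000
  cycle 1 → 1: weight = 8, length = 1, mean = 8/1 ≈ 8.000
  cycle 0 → 1 → 0: weight = 8, length = 2, mean = 8/2 ≈ 4.000
  cycle 1 → 0 → 1: weight = 8, length = 2, mean = 8/2 ≈ 4.000
Minimum mean = 4.000, attained e.g. along the cycle 0 → 1 → 0 with weight 8 and length 2. So λ(A) = 8/2 = 4.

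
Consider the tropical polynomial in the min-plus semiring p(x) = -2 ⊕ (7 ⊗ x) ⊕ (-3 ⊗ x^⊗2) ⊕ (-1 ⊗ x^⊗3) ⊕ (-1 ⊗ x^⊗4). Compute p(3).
p(3) = -2

A tropical monomial a ⊗ x^⊗i evaluates to a + i · x. Evaluating each term at x = 3:
  Term 0 contributes -2 + 0 · 3 = -2
  Term 1 contributes 7 + 1 · 3 = 10
  Term 2 contributes -3 + 2 · 3 = 3
  Term 3 contributes -1 + 3 · 3 = 8
  Term 4 contributes -1 + 4 · 3 = 11
p(3) = ⊕ of these = min[-2, 10, 3, 8, 11] = -2.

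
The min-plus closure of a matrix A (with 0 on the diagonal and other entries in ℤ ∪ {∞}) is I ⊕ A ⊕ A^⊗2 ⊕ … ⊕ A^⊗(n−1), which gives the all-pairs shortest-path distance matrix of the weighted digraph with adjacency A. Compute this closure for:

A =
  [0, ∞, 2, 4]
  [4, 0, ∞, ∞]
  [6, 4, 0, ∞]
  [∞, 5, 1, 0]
Closure =
  [0, 6, 2, 4]
  [4, 0, 6, 8]
  [6, 4, 0, 10]
  [7, 5, 1, 0]

This is the Floyd-Warshall all-pairs shortest-path computation. For each intermediate vertex k = 0, 1, …, 3, update dist[i][j] ← min(dist[i][j], dist[i][k] + dist[k][j]). The final matrix gives, for each (i, j), the minimum total weight of any directed path from i to j (possibly empty when i = j).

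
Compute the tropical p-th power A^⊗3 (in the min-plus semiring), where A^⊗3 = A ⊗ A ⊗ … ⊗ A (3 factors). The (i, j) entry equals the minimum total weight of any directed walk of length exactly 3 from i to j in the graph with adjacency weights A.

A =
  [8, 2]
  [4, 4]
A^⊗3 =
  [10, 8]
  [10, 10]

Each entry (A^⊗3)_ij equals the minimum over all length-3 walks i = v_0 → v_1 → … → v_3 = j of Σ_t A[v_t][v_{t+1}]. For example, for (i, j) = (0, 1) we minimise over 4 possible intermediate vertex sequences; the minimum is 8, attained along the walk 0 → 1 → 0 → 1.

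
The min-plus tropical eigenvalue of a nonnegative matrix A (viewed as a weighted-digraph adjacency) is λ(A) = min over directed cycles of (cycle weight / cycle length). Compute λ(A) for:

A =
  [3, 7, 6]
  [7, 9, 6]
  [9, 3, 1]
λ(A) = 1

Enumerate directed cycles and compute their means (weight / length). Sample:
  cycle 0 → 0: weight = 3, length = 1, mean = 3/1 ≈ 3.000
  cycle 1 → 1: weight = 9, length = 1, mean = 9/1 ≈ 9.000
  cycle 2 → 2: weight = 1, length = 1, mean = 1/1 ≈ 1.000
  cycle 0 → 1 → 0: weight = 14, length = 2, mean = 14/2 ≈ 7.000
  cycle 0 → 2 → 0: weight = 15, length = 2, mean = 15/2 ≈ 7.500
  cycle 1 → 0 → 1: weight = 14, length = 2, mean = 14/2 ≈ 7.000
Minimum mean = 1.000, attained e.g. along the cycle 2 → 2 with weight 1 and length 1. So λ(A) = 1/1 = 1.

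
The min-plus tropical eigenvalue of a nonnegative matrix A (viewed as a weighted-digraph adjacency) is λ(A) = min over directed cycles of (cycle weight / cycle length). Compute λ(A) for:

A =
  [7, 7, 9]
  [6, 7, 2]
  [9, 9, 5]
λ(A) = 5

Enumerate directed cycles and compute their means (weight / length). Sample:
  cycle 0 → 0: weight = 7, length = 1, mean = 7/1 ≈ 7.000
  cycle 1 → 1: weight = 7, length = 1, mean = 7/1 ≈ 7.000
  cycle 2 → 2: weight = 5, length = 1, mean = 5/1 ≈ 5.000
  cycle 0 → 1 → 0: weight = 13, length = 2, mean = 13/2 ≈ 6.500
  cycle 0 → 2 → 0: weight = 18, length = 2, mean = 18/2 ≈ 9.000
  cycle 1 → 0 → 1: weight = 13, length = 2, mean = 13/2 ≈ 6.500
Minimum mean = 5.000, attained e.g. along the cycle 2 → 2 with weight 5 and length 1. So λ(A) = 5/1 = 5.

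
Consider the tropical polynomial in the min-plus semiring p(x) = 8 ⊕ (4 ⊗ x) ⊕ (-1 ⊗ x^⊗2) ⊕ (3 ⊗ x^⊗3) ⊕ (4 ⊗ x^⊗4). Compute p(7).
p(7) = 8

A tropical monomial a ⊗ x^⊗i evaluates to a + i · x. Evaluating each term at x = 7:
  Term 0 contributes 8 + 0 · 7 = 8
  Term 1 contributes 4 + 1 · 7 = 11
  Term 2 contributes -1 + 2 · 7 = 13
  Term 3 contributes 3 + 3 · 7 = 24
  Term 4 contributes 4 + 4 · 7 = 32
p(7) = ⊕ of these = min[8, 11, 13, 24, 32] = 8.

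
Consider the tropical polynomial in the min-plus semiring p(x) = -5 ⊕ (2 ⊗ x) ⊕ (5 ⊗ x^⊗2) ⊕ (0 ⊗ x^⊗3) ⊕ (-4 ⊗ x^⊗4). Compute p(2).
p(2) = -5

A tropical monomial a ⊗ x^⊗i evaluates to a + i · x. Evaluating each term at x = 2:
  Term 0 contributes -5 + 0 · 2 = -5
  Term 1 contributes 2 + 1 · 2 = 4
  Term 2 contributes 5 + 2 · 2 = 9
  Term 3 contributes 0 + 3 · 2 = 6
  Term 4 contributes -4 + 4 · 2 = 4
p(2) = ⊕ of these = min[-5, 4, 9, 6, 4] = -5.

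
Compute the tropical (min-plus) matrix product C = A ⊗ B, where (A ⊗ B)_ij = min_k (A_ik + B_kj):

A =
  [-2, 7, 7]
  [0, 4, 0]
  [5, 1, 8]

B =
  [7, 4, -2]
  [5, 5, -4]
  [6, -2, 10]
A ⊗ B =
  [5, 2, -4]
  [6, -2, -2]
  [6, 6, -3]

Apply the min-plus product entry-by-entry:
  C[0][0] = min over k of (A[0][0] + B[0][0] = -2 + 7 = 5, A[0][1] + B[1][0] = 7 + 5 = 12, A[0][2] + B[2][0] = 7 + 6 = 13) = 5 (attained at k = 0)
  C[0][1] = min over k of (A[0][0] + B[0][1] = -2 + 4 = 2, A[0][1] + B[1][1] = 7 + 5 = 12, A[0][2] + B[2][1] = 7 + -2 = 5) = 2 (attained at k = 0)
  C[0][2] = min over k of (A[0][0] + B[0][2] = -2 + -2 = -4, A[0][1] + B[1][2] = 7 + -4 = 3, A[0][2] + B[2][2] = 7 + 10 = 17) = -4 (attained at k = 0)
  C[1][0] = min over k of (A[1][0] + B[0][0] = 0 + 7 = 7, A[1][1] + B[1][0] = 4 + 5 = 9, A[1][2] + B[2][0] = 0 + 6 = 6) = 6 (attained at k = 2)
  C[1][1] = min over k of (A[1][0] + B[0][1] = 0 + 4 = 4, A[1][1] + B[1][1] = 4 + 5 = 9, A[1][2] + B[2][1] = 0 + -2 = -2) = -2 (attained at k = 2)
  C[1][2] = min over k of (A[1][0] + B[0][2] = 0 + -2 = -2, A[1][1] + B[1][2] = 4 + -4 = 0, A[1][2] + B[2][2] = 0 + 10 = 10) = -2 (attained at k = 0)
  C[2][0] = min over k of (A[2][0] + B[0][0] = 5 + 7 = 12, A[2][1] + B[1][0] = 1 + 5 = 6, A[2][2] + B[2][0] = 8 + 6 = 14) = 6 (attained at k = 1)
  C[2][1] = min over k of (A[2][0] + B[0][1] = 5 + 4 = 9, A[2][1] + B[1][1] = 1 + 5 = 6, A[2][2] + B[2][1] = 8 + -2 = 6) = 6 (attained at k = 1)
  C[2][2] = min over k of (A[2][0] + B[0][2] = 5 + -2 = 3, A[2][1] + B[1][2] = 1 + -4 = -3, A[2][2] + B[2][2] = 8 + 10 = 18) = -3 (attained at k = 1)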